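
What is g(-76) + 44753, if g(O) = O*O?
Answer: 50529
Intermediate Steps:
g(O) = O²
g(-76) + 44753 = (-76)² + 44753 = 5776 + 44753 = 50529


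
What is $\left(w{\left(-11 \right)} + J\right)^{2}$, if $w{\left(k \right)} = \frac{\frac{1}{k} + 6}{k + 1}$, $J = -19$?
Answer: $\frac{185761}{484} \approx 383.8$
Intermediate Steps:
$w{\left(k \right)} = \frac{6 + \frac{1}{k}}{1 + k}$
$\left(w{\left(-11 \right)} + J\right)^{2} = \left(\frac{1 + 6 \left(-11\right)}{\left(-11\right) \left(1 - 11\right)} - 19\right)^{2} = \left(- \frac{1 - 66}{11 \left(-10\right)} - 19\right)^{2} = \left(\left(- \frac{1}{11}\right) \left(- \frac{1}{10}\right) \left(-65\right) - 19\right)^{2} = \left(- \frac{13}{22} - 19\right)^{2} = \left(- \frac{431}{22}\right)^{2} = \frac{185761}{484}$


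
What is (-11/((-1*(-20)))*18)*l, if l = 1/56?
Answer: -99/560 ≈ -0.17679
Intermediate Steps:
l = 1/56 ≈ 0.017857
(-11/((-1*(-20)))*18)*l = (-11/((-1*(-20)))*18)*(1/56) = (-11/20*18)*(1/56) = (-11*1/20*18)*(1/56) = -11/20*18*(1/56) = -99/10*1/56 = -99/560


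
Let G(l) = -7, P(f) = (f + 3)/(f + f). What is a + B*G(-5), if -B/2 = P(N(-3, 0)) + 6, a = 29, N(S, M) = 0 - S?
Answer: 127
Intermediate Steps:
N(S, M) = -S
P(f) = (3 + f)/(2*f) (P(f) = (3 + f)/((2*f)) = (3 + f)*(1/(2*f)) = (3 + f)/(2*f))
B = -14 (B = -2*((3 - 1*(-3))/(2*((-1*(-3)))) + 6) = -2*((1/2)*(3 + 3)/3 + 6) = -2*((1/2)*(1/3)*6 + 6) = -2*(1 + 6) = -2*7 = -14)
a + B*G(-5) = 29 - 14*(-7) = 29 + 98 = 127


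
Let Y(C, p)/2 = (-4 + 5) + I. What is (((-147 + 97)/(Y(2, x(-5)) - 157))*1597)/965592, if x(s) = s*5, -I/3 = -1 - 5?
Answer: 39925/57452724 ≈ 0.00069492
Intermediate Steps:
I = 18 (I = -3*(-1 - 5) = -3*(-6) = 18)
x(s) = 5*s
Y(C, p) = 38 (Y(C, p) = 2*((-4 + 5) + 18) = 2*(1 + 18) = 2*19 = 38)
(((-147 + 97)/(Y(2, x(-5)) - 157))*1597)/965592 = (((-147 + 97)/(38 - 157))*1597)/965592 = (-50/(-119)*1597)*(1/965592) = (-50*(-1/119)*1597)*(1/965592) = ((50/119)*1597)*(1/965592) = (79850/119)*(1/965592) = 39925/57452724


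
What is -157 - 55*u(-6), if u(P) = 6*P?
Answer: 1823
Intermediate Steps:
-157 - 55*u(-6) = -157 - 330*(-6) = -157 - 55*(-36) = -157 + 1980 = 1823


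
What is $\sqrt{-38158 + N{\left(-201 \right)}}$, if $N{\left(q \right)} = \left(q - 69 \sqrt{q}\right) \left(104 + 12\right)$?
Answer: $\sqrt{-61474 - 8004 i \sqrt{201}} \approx 183.83 - 308.65 i$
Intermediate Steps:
$N{\left(q \right)} = - 8004 \sqrt{q} + 116 q$ ($N{\left(q \right)} = \left(q - 69 \sqrt{q}\right) 116 = - 8004 \sqrt{q} + 116 q$)
$\sqrt{-38158 + N{\left(-201 \right)}} = \sqrt{-38158 + \left(- 8004 \sqrt{-201} + 116 \left(-201\right)\right)} = \sqrt{-38158 - \left(23316 + 8004 i \sqrt{201}\right)} = \sqrt{-61474 - 8004 i \sqrt{201}}$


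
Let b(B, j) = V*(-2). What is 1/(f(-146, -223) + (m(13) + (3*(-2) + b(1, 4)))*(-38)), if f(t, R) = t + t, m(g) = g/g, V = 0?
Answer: -1/102 ≈ -0.0098039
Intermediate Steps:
m(g) = 1
f(t, R) = 2*t
b(B, j) = 0 (b(B, j) = 0*(-2) = 0)
1/(f(-146, -223) + (m(13) + (3*(-2) + b(1, 4)))*(-38)) = 1/(2*(-146) + (1 + (3*(-2) + 0))*(-38)) = 1/(-292 + (1 + (-6 + 0))*(-38)) = 1/(-292 + (1 - 6)*(-38)) = 1/(-292 - 5*(-38)) = 1/(-292 + 190) = 1/(-102) = -1/102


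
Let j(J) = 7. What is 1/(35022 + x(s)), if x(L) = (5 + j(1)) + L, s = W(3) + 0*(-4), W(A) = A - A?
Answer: 1/35034 ≈ 2.8544e-5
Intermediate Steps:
W(A) = 0
s = 0 (s = 0 + 0*(-4) = 0 + 0 = 0)
x(L) = 12 + L (x(L) = (5 + 7) + L = 12 + L)
1/(35022 + x(s)) = 1/(35022 + (12 + 0)) = 1/(35022 + 12) = 1/35034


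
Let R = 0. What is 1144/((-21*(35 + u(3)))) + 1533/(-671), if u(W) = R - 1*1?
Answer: -931093/239547 ≈ -3.8869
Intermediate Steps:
u(W) = -1 (u(W) = 0 - 1*1 = 0 - 1 = -1)
1144/((-21*(35 + u(3)))) + 1533/(-671) = 1144/((-21*(35 - 1))) + 1533/(-671) = 1144/((-21*34)) + 1533*(-1/671) = 1144/(-714) - 1533/671 = 1144*(-1/714) - 1533/671 = -572/357 - 1533/671 = -931093/239547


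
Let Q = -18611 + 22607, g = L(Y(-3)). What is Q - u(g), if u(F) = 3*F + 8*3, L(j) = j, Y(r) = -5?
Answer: 3987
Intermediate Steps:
g = -5
Q = 3996
u(F) = 24 + 3*F (u(F) = 3*F + 24 = 24 + 3*F)
Q - u(g) = 3996 - (24 + 3*(-5)) = 3996 - (24 - 15) = 3996 - 1*9 = 3996 - 9 = 3987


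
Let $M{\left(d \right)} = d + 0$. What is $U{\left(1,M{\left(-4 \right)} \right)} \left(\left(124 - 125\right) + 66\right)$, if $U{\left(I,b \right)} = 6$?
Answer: $390$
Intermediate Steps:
$M{\left(d \right)} = d$
$U{\left(1,M{\left(-4 \right)} \right)} \left(\left(124 - 125\right) + 66\right) = 6 \left(\left(124 - 125\right) + 66\right) = 6 \left(-1 + 66\right) = 6 \cdot 65 = 390$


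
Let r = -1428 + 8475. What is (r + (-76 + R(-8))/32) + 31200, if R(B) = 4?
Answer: 152979/4 ≈ 38245.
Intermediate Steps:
r = 7047
(r + (-76 + R(-8))/32) + 31200 = (7047 + (-76 + 4)/32) + 31200 = (7047 + (1/32)*(-72)) + 31200 = (7047 - 9/4) + 31200 = 28179/4 + 31200 = 152979/4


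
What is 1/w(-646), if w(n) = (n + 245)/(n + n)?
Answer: 1292/401 ≈ 3.2219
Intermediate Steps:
w(n) = (245 + n)/(2*n) (w(n) = (245 + n)/((2*n)) = (245 + n)*(1/(2*n)) = (245 + n)/(2*n))
1/w(-646) = 1/((½)*(245 - 646)/(-646)) = 1/((½)*(-1/646)*(-401)) = 1/(401/1292) = 1292/401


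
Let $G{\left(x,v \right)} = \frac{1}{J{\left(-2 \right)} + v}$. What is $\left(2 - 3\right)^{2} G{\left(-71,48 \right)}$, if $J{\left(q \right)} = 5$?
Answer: $\frac{1}{53} \approx 0.018868$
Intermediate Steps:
$G{\left(x,v \right)} = \frac{1}{5 + v}$
$\left(2 - 3\right)^{2} G{\left(-71,48 \right)} = \frac{\left(2 - 3\right)^{2}}{5 + 48} = \frac{\left(-1\right)^{2}}{53} = 1 \cdot \frac{1}{53} = \frac{1}{53}$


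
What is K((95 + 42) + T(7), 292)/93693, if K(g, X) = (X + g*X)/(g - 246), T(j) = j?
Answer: -21170/4778343 ≈ -0.0044304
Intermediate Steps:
K(g, X) = (X + X*g)/(-246 + g)
K((95 + 42) + T(7), 292)/93693 = (292*(1 + ((95 + 42) + 7))/(-246 + ((95 + 42) + 7)))/93693 = (292*(1 + (137 + 7))/(-246 + (137 + 7)))*(1/93693) = (292*(1 + 144)/(-246 + 144))*(1/93693) = (292*145/(-102))*(1/93693) = (292*(-1/102)*145)*(1/93693) = -21170/51*1/93693 = -21170/4778343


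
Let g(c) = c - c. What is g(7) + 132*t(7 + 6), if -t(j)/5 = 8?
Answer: -5280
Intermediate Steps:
g(c) = 0
t(j) = -40 (t(j) = -5*8 = -40)
g(7) + 132*t(7 + 6) = 0 + 132*(-40) = 0 - 5280 = -5280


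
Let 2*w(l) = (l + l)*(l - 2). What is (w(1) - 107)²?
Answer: 11664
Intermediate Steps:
w(l) = l*(-2 + l) (w(l) = ((l + l)*(l - 2))/2 = ((2*l)*(-2 + l))/2 = (2*l*(-2 + l))/2 = l*(-2 + l))
(w(1) - 107)² = (1*(-2 + 1) - 107)² = (1*(-1) - 107)² = (-1 - 107)² = (-108)² = 11664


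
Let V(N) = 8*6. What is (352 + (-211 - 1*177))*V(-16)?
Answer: -1728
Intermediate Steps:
V(N) = 48
(352 + (-211 - 1*177))*V(-16) = (352 + (-211 - 1*177))*48 = (352 + (-211 - 177))*48 = (352 - 388)*48 = -36*48 = -1728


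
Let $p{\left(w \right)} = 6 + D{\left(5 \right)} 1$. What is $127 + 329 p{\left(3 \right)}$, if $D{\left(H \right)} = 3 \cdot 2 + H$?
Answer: $5720$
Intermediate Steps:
$D{\left(H \right)} = 6 + H$
$p{\left(w \right)} = 17$ ($p{\left(w \right)} = 6 + \left(6 + 5\right) 1 = 6 + 11 \cdot 1 = 6 + 11 = 17$)
$127 + 329 p{\left(3 \right)} = 127 + 329 \cdot 17 = 127 + 5593 = 5720$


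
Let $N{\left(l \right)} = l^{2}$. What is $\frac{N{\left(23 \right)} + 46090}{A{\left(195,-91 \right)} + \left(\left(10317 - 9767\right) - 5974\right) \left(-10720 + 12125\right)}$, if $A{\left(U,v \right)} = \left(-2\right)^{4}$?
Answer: $- \frac{46619}{7620704} \approx -0.0061174$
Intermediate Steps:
$A{\left(U,v \right)} = 16$
$\frac{N{\left(23 \right)} + 46090}{A{\left(195,-91 \right)} + \left(\left(10317 - 9767\right) - 5974\right) \left(-10720 + 12125\right)} = \frac{23^{2} + 46090}{16 + \left(\left(10317 - 9767\right) - 5974\right) \left(-10720 + 12125\right)} = \frac{529 + 46090}{16 + \left(550 - 5974\right) 1405} = \frac{46619}{16 - 7620720} = \frac{46619}{-7620704} = 46619 \left(- \frac{1}{7620704}\right) = - \frac{46619}{7620704}$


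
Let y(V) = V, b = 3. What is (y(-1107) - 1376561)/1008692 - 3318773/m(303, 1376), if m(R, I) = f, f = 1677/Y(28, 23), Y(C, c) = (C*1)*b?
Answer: -23433530953515/140964707 ≈ -1.6624e+5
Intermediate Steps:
Y(C, c) = 3*C (Y(C, c) = (C*1)*3 = C*3 = 3*C)
f = 559/28 (f = 1677/((3*28)) = 1677/84 = 1677*(1/84) = 559/28 ≈ 19.964)
m(R, I) = 559/28
(y(-1107) - 1376561)/1008692 - 3318773/m(303, 1376) = (-1107 - 1376561)/1008692 - 3318773/559/28 = -1377668*1/1008692 - 3318773*28/559 = -344417/252173 - 92925644/559 = -23433530953515/140964707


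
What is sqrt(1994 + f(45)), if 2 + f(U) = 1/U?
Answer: sqrt(448205)/15 ≈ 44.632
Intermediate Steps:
f(U) = -2 + 1/U
sqrt(1994 + f(45)) = sqrt(1994 + (-2 + 1/45)) = sqrt(1994 - 89/45) = sqrt(89641/45) = sqrt(448205)/15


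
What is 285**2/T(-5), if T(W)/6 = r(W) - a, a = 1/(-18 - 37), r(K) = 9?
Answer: 1489125/992 ≈ 1501.1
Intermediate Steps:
a = -1/55 (a = 1/(-55) = -1/55 ≈ -0.018182)
T(W) = 2976/55 (T(W) = 6*(9 - 1*(-1/55)) = 6*(9 + 1/55) = 6*(496/55) = 2976/55)
285**2/T(-5) = 285**2/(2976/55) = 81225*(55/2976) = 1489125/992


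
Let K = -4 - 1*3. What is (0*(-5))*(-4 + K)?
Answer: 0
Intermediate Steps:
K = -7 (K = -4 - 3 = -7)
(0*(-5))*(-4 + K) = (0*(-5))*(-4 - 7) = 0*(-11) = 0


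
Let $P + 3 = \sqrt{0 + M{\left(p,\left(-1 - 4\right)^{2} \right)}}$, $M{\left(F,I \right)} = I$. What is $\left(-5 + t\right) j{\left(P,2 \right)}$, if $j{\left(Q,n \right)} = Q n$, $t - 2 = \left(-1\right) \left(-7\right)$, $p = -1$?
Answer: $16$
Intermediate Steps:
$P = 2$ ($P = -3 + \sqrt{0 + \left(-1 - 4\right)^{2}} = -3 + \sqrt{0 + \left(-5\right)^{2}} = -3 + \sqrt{0 + 25} = -3 + \sqrt{25} = -3 + 5 = 2$)
$t = 9$ ($t = 2 - -7 = 2 + 7 = 9$)
$\left(-5 + t\right) j{\left(P,2 \right)} = \left(-5 + 9\right) 2 \cdot 2 = 4 \cdot 4 = 16$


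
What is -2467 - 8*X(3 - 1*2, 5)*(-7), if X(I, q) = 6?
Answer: -2131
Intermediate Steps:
-2467 - 8*X(3 - 1*2, 5)*(-7) = -2467 - 8*6*(-7) = -2467 - 48*(-7) = -2467 + 336 = -2131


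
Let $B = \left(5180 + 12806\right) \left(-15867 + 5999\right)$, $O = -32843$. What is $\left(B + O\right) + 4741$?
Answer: $-177513950$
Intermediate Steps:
$B = -177485848$ ($B = 17986 \left(-9868\right) = -177485848$)
$\left(B + O\right) + 4741 = \left(-177485848 - 32843\right) + 4741 = -177518691 + 4741 = -177513950$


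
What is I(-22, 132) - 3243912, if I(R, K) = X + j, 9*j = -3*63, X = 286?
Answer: -3243647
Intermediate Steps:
j = -21 (j = (-3*63)/9 = (1/9)*(-189) = -21)
I(R, K) = 265 (I(R, K) = 286 - 21 = 265)
I(-22, 132) - 3243912 = 265 - 3243912 = -3243647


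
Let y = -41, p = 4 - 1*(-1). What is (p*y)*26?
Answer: -5330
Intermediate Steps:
p = 5 (p = 4 + 1 = 5)
(p*y)*26 = (5*(-41))*26 = -205*26 = -5330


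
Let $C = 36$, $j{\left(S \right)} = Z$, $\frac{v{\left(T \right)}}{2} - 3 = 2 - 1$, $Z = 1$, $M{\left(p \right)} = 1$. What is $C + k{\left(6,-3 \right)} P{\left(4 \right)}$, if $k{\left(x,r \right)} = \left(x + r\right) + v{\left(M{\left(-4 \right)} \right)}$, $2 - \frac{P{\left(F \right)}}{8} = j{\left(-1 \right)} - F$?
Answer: $476$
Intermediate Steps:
$v{\left(T \right)} = 8$ ($v{\left(T \right)} = 6 + 2 \left(2 - 1\right) = 6 + 2 \cdot 1 = 6 + 2 = 8$)
$j{\left(S \right)} = 1$
$P{\left(F \right)} = 8 + 8 F$ ($P{\left(F \right)} = 16 - 8 \left(1 - F\right) = 16 + \left(-8 + 8 F\right) = 8 + 8 F$)
$k{\left(x,r \right)} = 8 + r + x$ ($k{\left(x,r \right)} = \left(x + r\right) + 8 = \left(r + x\right) + 8 = 8 + r + x$)
$C + k{\left(6,-3 \right)} P{\left(4 \right)} = 36 + \left(8 - 3 + 6\right) \left(8 + 8 \cdot 4\right) = 36 + 11 \left(8 + 32\right) = 36 + 11 \cdot 40 = 36 + 440 = 476$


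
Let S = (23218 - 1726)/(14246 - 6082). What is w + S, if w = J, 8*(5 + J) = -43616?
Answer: -11132364/2041 ≈ -5454.4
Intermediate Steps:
J = -5457 (J = -5 + (⅛)*(-43616) = -5 - 5452 = -5457)
w = -5457
S = 5373/2041 (S = 21492/8164 = 21492*(1/8164) = 5373/2041 ≈ 2.6325)
w + S = -5457 + 5373/2041 = -11132364/2041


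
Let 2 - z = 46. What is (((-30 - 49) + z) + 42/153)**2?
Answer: 39175081/2601 ≈ 15062.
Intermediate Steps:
z = -44 (z = 2 - 1*46 = 2 - 46 = -44)
(((-30 - 49) + z) + 42/153)**2 = (((-30 - 49) - 44) + 42/153)**2 = ((-79 - 44) + 42*(1/153))**2 = (-123 + 14/51)**2 = (-6259/51)**2 = 39175081/2601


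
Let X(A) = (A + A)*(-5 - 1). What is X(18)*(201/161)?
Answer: -43416/161 ≈ -269.66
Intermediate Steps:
X(A) = -12*A (X(A) = (2*A)*(-6) = -12*A)
X(18)*(201/161) = (-12*18)*(201/161) = -43416/161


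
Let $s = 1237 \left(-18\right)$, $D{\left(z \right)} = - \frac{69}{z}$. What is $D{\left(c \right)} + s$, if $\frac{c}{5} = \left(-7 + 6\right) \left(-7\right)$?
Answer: $- \frac{779379}{35} \approx -22268.0$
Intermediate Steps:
$c = 35$ ($c = 5 \left(-7 + 6\right) \left(-7\right) = 5 \left(\left(-1\right) \left(-7\right)\right) = 5 \cdot 7 = 35$)
$s = -22266$
$D{\left(c \right)} + s = - \frac{69}{35} - 22266 = - \frac{779379}{35}$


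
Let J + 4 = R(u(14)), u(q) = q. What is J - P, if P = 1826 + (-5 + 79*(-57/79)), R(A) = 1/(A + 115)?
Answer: -228071/129 ≈ -1768.0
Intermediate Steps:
R(A) = 1/(115 + A)
J = -515/129 (J = -4 + 1/(115 + 14) = -4 + 1/129 = -515/129 ≈ -3.9922)
P = 1764 (P = 1826 + (-5 + 79*(-57*1/79)) = 1826 + (-5 + 79*(-57/79)) = 1826 + (-5 - 57) = 1826 - 62 = 1764)
J - P = -515/129 - 1*1764 = -515/129 - 1764 = -228071/129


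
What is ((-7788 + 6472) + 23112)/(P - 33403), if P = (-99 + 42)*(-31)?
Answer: -5449/7909 ≈ -0.68896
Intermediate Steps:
P = 1767 (P = -57*(-31) = 1767)
((-7788 + 6472) + 23112)/(P - 33403) = ((-7788 + 6472) + 23112)/(1767 - 33403) = (-1316 + 23112)/(-31636) = 21796*(-1/31636) = -5449/7909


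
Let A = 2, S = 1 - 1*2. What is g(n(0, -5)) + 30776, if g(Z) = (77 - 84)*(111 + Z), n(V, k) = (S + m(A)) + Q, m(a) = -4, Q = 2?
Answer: 30020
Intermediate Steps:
S = -1 (S = 1 - 2 = -1)
n(V, k) = -3 (n(V, k) = (-1 - 4) + 2 = -5 + 2 = -3)
g(Z) = -777 - 7*Z (g(Z) = -7*(111 + Z) = -777 - 7*Z)
g(n(0, -5)) + 30776 = (-777 - 7*(-3)) + 30776 = (-777 + 21) + 30776 = -756 + 30776 = 30020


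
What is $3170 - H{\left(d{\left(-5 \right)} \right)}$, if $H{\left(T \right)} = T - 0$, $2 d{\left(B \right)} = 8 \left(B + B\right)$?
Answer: $3210$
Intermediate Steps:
$d{\left(B \right)} = 8 B$ ($d{\left(B \right)} = \frac{8 \left(B + B\right)}{2} = \frac{8 \cdot 2 B}{2} = \frac{16 B}{2} = 8 B$)
$H{\left(T \right)} = T$ ($H{\left(T \right)} = T + 0 = T$)
$3170 - H{\left(d{\left(-5 \right)} \right)} = 3170 - 8 \left(-5\right) = 3170 - -40 = 3170 + 40 = 3210$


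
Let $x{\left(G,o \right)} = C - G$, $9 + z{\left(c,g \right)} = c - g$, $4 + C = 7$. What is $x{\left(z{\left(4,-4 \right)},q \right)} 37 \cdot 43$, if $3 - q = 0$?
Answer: $6364$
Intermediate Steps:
$C = 3$ ($C = -4 + 7 = 3$)
$z{\left(c,g \right)} = -9 + c - g$ ($z{\left(c,g \right)} = -9 + \left(c - g\right) = -9 + c - g$)
$q = 3$ ($q = 3 - 0 = 3 + 0 = 3$)
$x{\left(G,o \right)} = 3 - G$
$x{\left(z{\left(4,-4 \right)},q \right)} 37 \cdot 43 = \left(3 - \left(-9 + 4 - -4\right)\right) 37 \cdot 43 = \left(3 - \left(-9 + 4 + 4\right)\right) 37 \cdot 43 = \left(3 - -1\right) 37 \cdot 43 = \left(3 + 1\right) 37 \cdot 43 = 4 \cdot 37 \cdot 43 = 148 \cdot 43 = 6364$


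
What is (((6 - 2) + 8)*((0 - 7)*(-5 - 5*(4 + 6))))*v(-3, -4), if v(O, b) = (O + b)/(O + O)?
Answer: 5390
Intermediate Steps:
v(O, b) = (O + b)/(2*O) (v(O, b) = (O + b)/((2*O)) = (O + b)*(1/(2*O)) = (O + b)/(2*O))
(((6 - 2) + 8)*((0 - 7)*(-5 - 5*(4 + 6))))*v(-3, -4) = (((6 - 2) + 8)*((0 - 7)*(-5 - 5*(4 + 6))))*((½)*(-3 - 4)/(-3)) = ((4 + 8)*(-7*(-5 - 5*10)))*((½)*(-⅓)*(-7)) = (12*(-7*(-5 - 50)))*(7/6) = (12*(-7*(-55)))*(7/6) = (12*385)*(7/6) = 4620*(7/6) = 5390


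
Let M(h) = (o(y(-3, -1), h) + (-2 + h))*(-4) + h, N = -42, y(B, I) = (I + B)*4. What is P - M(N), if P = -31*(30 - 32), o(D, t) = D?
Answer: -136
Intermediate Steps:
y(B, I) = 4*B + 4*I (y(B, I) = (B + I)*4 = 4*B + 4*I)
M(h) = 72 - 3*h (M(h) = ((4*(-3) + 4*(-1)) + (-2 + h))*(-4) + h = ((-12 - 4) + (-2 + h))*(-4) + h = (-16 + (-2 + h))*(-4) + h = (-18 + h)*(-4) + h = (72 - 4*h) + h = 72 - 3*h)
P = 62 (P = -31*(-2) = 62)
P - M(N) = 62 - (72 - 3*(-42)) = 62 - (72 + 126) = 62 - 1*198 = 62 - 198 = -136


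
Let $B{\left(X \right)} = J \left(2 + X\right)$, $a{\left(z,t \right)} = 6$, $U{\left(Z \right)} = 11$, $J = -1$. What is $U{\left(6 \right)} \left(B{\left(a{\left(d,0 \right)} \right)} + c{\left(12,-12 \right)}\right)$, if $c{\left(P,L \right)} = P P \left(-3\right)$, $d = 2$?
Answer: $-4840$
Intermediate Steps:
$c{\left(P,L \right)} = - 3 P^{2}$ ($c{\left(P,L \right)} = P^{2} \left(-3\right) = - 3 P^{2}$)
$B{\left(X \right)} = -2 - X$ ($B{\left(X \right)} = - (2 + X) = -2 - X$)
$U{\left(6 \right)} \left(B{\left(a{\left(d,0 \right)} \right)} + c{\left(12,-12 \right)}\right) = 11 \left(\left(-2 - 6\right) - 3 \cdot 12^{2}\right) = 11 \left(\left(-2 - 6\right) - 432\right) = 11 \left(-8 - 432\right) = 11 \left(-440\right) = -4840$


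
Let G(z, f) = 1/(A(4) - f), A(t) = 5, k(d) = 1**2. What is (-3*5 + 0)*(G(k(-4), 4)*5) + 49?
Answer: -26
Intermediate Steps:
k(d) = 1
G(z, f) = 1/(5 - f)
(-3*5 + 0)*(G(k(-4), 4)*5) + 49 = (-3*5 + 0)*(-1/(-5 + 4)*5) + 49 = (-15 + 0)*(-1/(-1)*5) + 49 = -15*(-1*(-1))*5 + 49 = -15*5 + 49 = -75 + 49 = -26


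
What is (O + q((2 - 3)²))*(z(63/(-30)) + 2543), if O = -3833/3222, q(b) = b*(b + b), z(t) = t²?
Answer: 665128751/322200 ≈ 2064.3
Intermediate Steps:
q(b) = 2*b² (q(b) = b*(2*b) = 2*b²)
O = -3833/3222 (O = -3833*1/3222 = -3833/3222 ≈ -1.1896)
(O + q((2 - 3)²))*(z(63/(-30)) + 2543) = (-3833/3222 + 2*((2 - 3)²)²)*((63/(-30))² + 2543) = (-3833/3222 + 2*((-1)²)²)*((63*(-1/30))² + 2543) = (-3833/3222 + 2*1²)*((-21/10)² + 2543) = (-3833/3222 + 2*1)*(441/100 + 2543) = (-3833/3222 + 2)*(254741/100) = (2611/3222)*(254741/100) = 665128751/322200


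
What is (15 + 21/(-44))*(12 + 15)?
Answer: 17253/44 ≈ 392.11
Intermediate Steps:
(15 + 21/(-44))*(12 + 15) = (15 + 21*(-1/44))*27 = (15 - 21/44)*27 = (639/44)*27 = 17253/44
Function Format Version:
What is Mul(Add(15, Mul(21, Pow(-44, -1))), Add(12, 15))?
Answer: Rational(17253, 44) ≈ 392.11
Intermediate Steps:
Mul(Add(15, Mul(21, Pow(-44, -1))), Add(12, 15)) = Mul(Add(15, Mul(21, Rational(-1, 44))), 27) = Mul(Add(15, Rational(-21, 44)), 27) = Mul(Rational(639, 44), 27) = Rational(17253, 44)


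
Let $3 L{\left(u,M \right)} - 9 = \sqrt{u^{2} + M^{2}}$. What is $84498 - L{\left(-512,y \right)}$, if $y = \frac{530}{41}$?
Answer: $84495 - \frac{2 \sqrt{110236241}}{123} \approx 84324.0$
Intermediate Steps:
$y = \frac{530}{41}$ ($y = 530 \cdot \frac{1}{41} = \frac{530}{41} \approx 12.927$)
$L{\left(u,M \right)} = 3 + \frac{\sqrt{M^{2} + u^{2}}}{3}$ ($L{\left(u,M \right)} = 3 + \frac{\sqrt{u^{2} + M^{2}}}{3} = 3 + \frac{\sqrt{M^{2} + u^{2}}}{3}$)
$84498 - L{\left(-512,y \right)} = 84498 - \left(3 + \frac{\sqrt{\left(\frac{530}{41}\right)^{2} + \left(-512\right)^{2}}}{3}\right) = 84498 - \left(3 + \frac{\sqrt{\frac{280900}{1681} + 262144}}{3}\right) = 84498 - \left(3 + \frac{\sqrt{\frac{440944964}{1681}}}{3}\right) = 84498 - \left(3 + \frac{\frac{2}{41} \sqrt{110236241}}{3}\right) = 84498 - \left(3 + \frac{2 \sqrt{110236241}}{123}\right) = 84495 - \frac{2 \sqrt{110236241}}{123}$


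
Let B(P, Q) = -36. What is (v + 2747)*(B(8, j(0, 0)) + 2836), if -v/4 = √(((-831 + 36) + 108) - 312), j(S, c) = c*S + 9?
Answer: 7691600 - 33600*I*√111 ≈ 7.6916e+6 - 3.54e+5*I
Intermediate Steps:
j(S, c) = 9 + S*c (j(S, c) = S*c + 9 = 9 + S*c)
v = -12*I*√111 (v = -4*√(((-831 + 36) + 108) - 312) = -4*√((-795 + 108) - 312) = -4*√(-687 - 312) = -12*I*√111 ≈ -126.43*I)
(v + 2747)*(B(8, j(0, 0)) + 2836) = (-12*I*√111 + 2747)*(-36 + 2836) = (2747 - 12*I*√111)*2800 = 7691600 - 33600*I*√111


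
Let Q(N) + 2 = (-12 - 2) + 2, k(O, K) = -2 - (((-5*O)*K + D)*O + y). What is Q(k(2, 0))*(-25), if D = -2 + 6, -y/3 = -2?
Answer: 350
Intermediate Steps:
y = 6 (y = -3*(-2) = 6)
D = 4
k(O, K) = -8 - O*(4 - 5*K*O) (k(O, K) = -2 - (((-5*O)*K + 4)*O + 6) = -2 - ((-5*K*O + 4)*O + 6) = -2 - ((4 - 5*K*O)*O + 6) = -2 - (O*(4 - 5*K*O) + 6) = -2 - (6 + O*(4 - 5*K*O)) = -2 + (-6 - O*(4 - 5*K*O)) = -8 - O*(4 - 5*K*O))
Q(N) = -14 (Q(N) = -2 + ((-12 - 2) + 2) = -2 + (-14 + 2) = -2 - 12 = -14)
Q(k(2, 0))*(-25) = -14*(-25) = 350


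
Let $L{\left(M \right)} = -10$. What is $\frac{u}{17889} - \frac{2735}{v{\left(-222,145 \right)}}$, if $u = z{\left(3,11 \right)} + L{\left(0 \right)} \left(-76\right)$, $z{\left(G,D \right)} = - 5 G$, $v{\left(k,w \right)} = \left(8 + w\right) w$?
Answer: $- \frac{2159906}{26457831} \approx -0.081636$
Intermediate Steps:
$v{\left(k,w \right)} = w \left(8 + w\right)$
$u = 745$ ($u = \left(-5\right) 3 - -760 = -15 + 760 = 745$)
$\frac{u}{17889} - \frac{2735}{v{\left(-222,145 \right)}} = \frac{745}{17889} - \frac{2735}{145 \left(8 + 145\right)} = 745 \cdot \frac{1}{17889} - \frac{2735}{145 \cdot 153} = \frac{745}{17889} - \frac{2735}{22185} = \frac{745}{17889} - \frac{547}{4437} = - \frac{2159906}{26457831}$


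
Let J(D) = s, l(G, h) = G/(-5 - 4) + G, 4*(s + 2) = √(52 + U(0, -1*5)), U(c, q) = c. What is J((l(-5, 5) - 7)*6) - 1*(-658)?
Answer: 656 + √13/2 ≈ 657.80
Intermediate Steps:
s = -2 + √13/2 (s = -2 + √(52 + 0)/4 = -2 + √52/4 = -2 + (2*√13)/4 = -2 + √13/2 ≈ -0.19722)
l(G, h) = 8*G/9 (l(G, h) = G/(-9) + G = -G/9 + G = 8*G/9)
J(D) = -2 + √13/2
J((l(-5, 5) - 7)*6) - 1*(-658) = (-2 + √13/2) - 1*(-658) = (-2 + √13/2) + 658 = 656 + √13/2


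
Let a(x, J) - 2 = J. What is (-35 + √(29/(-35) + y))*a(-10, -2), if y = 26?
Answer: 0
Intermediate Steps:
a(x, J) = 2 + J
(-35 + √(29/(-35) + y))*a(-10, -2) = (-35 + √(29/(-35) + 26))*(2 - 2) = (-35 + √(29*(-1/35) + 26))*0 = (-35 + √(-29/35 + 26))*0 = (-35 + √(881/35))*0 = (-35 + √30835/35)*0 = 0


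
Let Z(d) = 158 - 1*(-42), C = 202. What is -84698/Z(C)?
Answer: -42349/100 ≈ -423.49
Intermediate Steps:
Z(d) = 200 (Z(d) = 158 + 42 = 200)
-84698/Z(C) = -84698/200 = -84698*1/200 = -42349/100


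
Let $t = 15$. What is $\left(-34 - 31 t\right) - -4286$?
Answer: $3787$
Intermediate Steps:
$\left(-34 - 31 t\right) - -4286 = \left(-34 - 465\right) - -4286 = \left(-34 - 465\right) + 4286 = -499 + 4286 = 3787$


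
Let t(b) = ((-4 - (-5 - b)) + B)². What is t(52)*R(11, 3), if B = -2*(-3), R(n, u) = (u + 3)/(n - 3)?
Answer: 10443/4 ≈ 2610.8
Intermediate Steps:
R(n, u) = (3 + u)/(-3 + n)
B = 6
t(b) = (7 + b)² (t(b) = ((-4 - (-5 - b)) + 6)² = ((-4 + (5 + b)) + 6)² = ((1 + b) + 6)² = (7 + b)²)
t(52)*R(11, 3) = (7 + 52)²*((3 + 3)/(-3 + 11)) = 59²*(6/8) = 3481*((⅛)*6) = 3481*(¾) = 10443/4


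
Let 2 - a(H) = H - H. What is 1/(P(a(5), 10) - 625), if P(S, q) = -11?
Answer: -1/636 ≈ -0.0015723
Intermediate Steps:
a(H) = 2 (a(H) = 2 - (H - H) = 2 - 1*0 = 2 + 0 = 2)
1/(P(a(5), 10) - 625) = 1/(-11 - 625) = 1/(-636) = -1/636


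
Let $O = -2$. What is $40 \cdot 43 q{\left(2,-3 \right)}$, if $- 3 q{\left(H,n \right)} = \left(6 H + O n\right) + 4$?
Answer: $- \frac{37840}{3} \approx -12613.0$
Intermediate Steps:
$q{\left(H,n \right)} = - \frac{4}{3} - 2 H + \frac{2 n}{3}$ ($q{\left(H,n \right)} = - \frac{\left(6 H - 2 n\right) + 4}{3} = - \frac{\left(- 2 n + 6 H\right) + 4}{3} = - \frac{4 - 2 n + 6 H}{3} = - \frac{4}{3} - 2 H + \frac{2 n}{3}$)
$40 \cdot 43 q{\left(2,-3 \right)} = 40 \cdot 43 \left(- \frac{4}{3} - 4 + \frac{2}{3} \left(-3\right)\right) = 1720 \left(- \frac{4}{3} - 4 - 2\right) = 1720 \left(- \frac{22}{3}\right) = - \frac{37840}{3}$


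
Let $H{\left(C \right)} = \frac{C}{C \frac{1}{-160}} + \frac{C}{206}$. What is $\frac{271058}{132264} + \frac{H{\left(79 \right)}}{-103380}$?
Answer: $\frac{240703168201}{117363799080} \approx 2.0509$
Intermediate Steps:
$H{\left(C \right)} = -160 + \frac{C}{206}$ ($H{\left(C \right)} = \frac{C}{C \left(- \frac{1}{160}\right)} + C \frac{1}{206} = \frac{C}{\left(- \frac{1}{160}\right) C} + \frac{C}{206} = C \left(- \frac{160}{C}\right) + \frac{C}{206} = -160 + \frac{C}{206}$)
$\frac{271058}{132264} + \frac{H{\left(79 \right)}}{-103380} = \frac{271058}{132264} + \frac{-160 + \frac{1}{206} \cdot 79}{-103380} = 271058 \cdot \frac{1}{132264} + \left(-160 + \frac{79}{206}\right) \left(- \frac{1}{103380}\right) = \frac{135529}{66132} - - \frac{32881}{21296280} = \frac{135529}{66132} + \frac{32881}{21296280} = \frac{240703168201}{117363799080}$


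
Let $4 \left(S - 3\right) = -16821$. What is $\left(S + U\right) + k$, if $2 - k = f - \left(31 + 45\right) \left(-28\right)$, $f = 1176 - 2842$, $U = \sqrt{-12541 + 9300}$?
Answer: $- \frac{18649}{4} + i \sqrt{3241} \approx -4662.3 + 56.93 i$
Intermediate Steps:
$S = - \frac{16809}{4}$ ($S = 3 + \frac{1}{4} \left(-16821\right) = 3 - \frac{16821}{4} = - \frac{16809}{4} \approx -4202.3$)
$U = i \sqrt{3241}$ ($U = \sqrt{-3241} = i \sqrt{3241} \approx 56.93 i$)
$f = -1666$
$k = -460$ ($k = 2 - \left(-1666 - \left(31 + 45\right) \left(-28\right)\right) = 2 - \left(-1666 - 76 \left(-28\right)\right) = 2 - \left(-1666 - -2128\right) = 2 - \left(-1666 + 2128\right) = 2 - 462 = -460$)
$\left(S + U\right) + k = \left(- \frac{16809}{4} + i \sqrt{3241}\right) - 460 = - \frac{18649}{4} + i \sqrt{3241}$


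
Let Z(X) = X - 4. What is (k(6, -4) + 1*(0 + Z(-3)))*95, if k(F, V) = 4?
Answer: -285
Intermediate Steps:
Z(X) = -4 + X
(k(6, -4) + 1*(0 + Z(-3)))*95 = (4 + 1*(0 + (-4 - 3)))*95 = (4 + 1*(0 - 7))*95 = (4 + 1*(-7))*95 = (4 - 7)*95 = -3*95 = -285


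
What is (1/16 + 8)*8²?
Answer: 516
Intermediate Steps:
(1/16 + 8)*8² = (1/16 + 8)*64 = (129/16)*64 = 516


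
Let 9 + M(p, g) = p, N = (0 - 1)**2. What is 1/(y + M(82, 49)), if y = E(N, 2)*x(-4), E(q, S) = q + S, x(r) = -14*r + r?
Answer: 1/229 ≈ 0.0043668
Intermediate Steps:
x(r) = -13*r
N = 1 (N = (-1)**2 = 1)
E(q, S) = S + q
M(p, g) = -9 + p
y = 156 (y = (2 + 1)*(-13*(-4)) = 3*52 = 156)
1/(y + M(82, 49)) = 1/(156 + (-9 + 82)) = 1/(156 + 73) = 1/229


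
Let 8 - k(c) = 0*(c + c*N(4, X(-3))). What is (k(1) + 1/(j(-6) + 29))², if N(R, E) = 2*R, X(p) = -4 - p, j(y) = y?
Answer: 34225/529 ≈ 64.698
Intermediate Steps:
k(c) = 8 (k(c) = 8 - 0*(c + c*(2*4)) = 8 - 0*(c + c*8) = 8 - 0*(c + 8*c) = 8 - 0*9*c = 8 - 1*0 = 8 + 0 = 8)
(k(1) + 1/(j(-6) + 29))² = (8 + 1/(-6 + 29))² = (8 + 1/23)² = (185/23)² = 34225/529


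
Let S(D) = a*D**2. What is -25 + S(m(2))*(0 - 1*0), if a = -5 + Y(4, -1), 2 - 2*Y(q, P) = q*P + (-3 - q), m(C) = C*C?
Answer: -25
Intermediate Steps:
m(C) = C**2
Y(q, P) = 5/2 + q/2 - P*q/2 (Y(q, P) = 1 - (q*P + (-3 - q))/2 = 1 - (P*q + (-3 - q))/2 = 1 - (-3 - q + P*q)/2 = 1 + (3/2 + q/2 - P*q/2) = 5/2 + q/2 - P*q/2)
a = 3/2 (a = -5 + (5/2 + (1/2)*4 - 1/2*(-1)*4) = -5 + (5/2 + 2 + 2) = -5 + 13/2 = 3/2 ≈ 1.5000)
S(D) = 3*D**2/2
-25 + S(m(2))*(0 - 1*0) = -25 + (3*(2**2)**2/2)*(0 - 1*0) = -25 + ((3/2)*4**2)*(0 + 0) = -25 + ((3/2)*16)*0 = -25 + 24*0 = -25 + 0 = -25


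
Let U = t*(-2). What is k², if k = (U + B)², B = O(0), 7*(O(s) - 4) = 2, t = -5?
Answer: 100000000/2401 ≈ 41649.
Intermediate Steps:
O(s) = 30/7 (O(s) = 4 + (⅐)*2 = 4 + 2/7 = 30/7)
U = 10 (U = -5*(-2) = 10)
B = 30/7 ≈ 4.2857
k = 10000/49 (k = (10 + 30/7)² = (100/7)² = 10000/49 ≈ 204.08)
k² = (10000/49)² = 100000000/2401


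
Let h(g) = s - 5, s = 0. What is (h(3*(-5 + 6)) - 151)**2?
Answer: 24336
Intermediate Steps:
h(g) = -5 (h(g) = 0 - 5 = -5)
(h(3*(-5 + 6)) - 151)**2 = (-5 - 151)**2 = (-156)**2 = 24336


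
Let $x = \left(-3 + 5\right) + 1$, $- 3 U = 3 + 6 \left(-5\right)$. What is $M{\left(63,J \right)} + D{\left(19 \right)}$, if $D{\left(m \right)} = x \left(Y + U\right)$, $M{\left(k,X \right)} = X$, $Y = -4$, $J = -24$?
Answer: $-9$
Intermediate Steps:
$U = 9$ ($U = - \frac{3 + 6 \left(-5\right)}{3} = - \frac{3 - 30}{3} = \left(- \frac{1}{3}\right) \left(-27\right) = 9$)
$x = 3$ ($x = 2 + 1 = 3$)
$D{\left(m \right)} = 15$ ($D{\left(m \right)} = 3 \left(-4 + 9\right) = 3 \cdot 5 = 15$)
$M{\left(63,J \right)} + D{\left(19 \right)} = -24 + 15 = -9$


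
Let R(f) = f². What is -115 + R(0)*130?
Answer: -115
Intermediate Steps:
-115 + R(0)*130 = -115 + 0²*130 = -115 + 0*130 = -115 + 0 = -115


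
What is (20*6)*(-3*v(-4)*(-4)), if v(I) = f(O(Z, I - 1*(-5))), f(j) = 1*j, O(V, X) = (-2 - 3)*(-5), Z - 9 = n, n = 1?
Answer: 36000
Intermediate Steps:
Z = 10 (Z = 9 + 1 = 10)
O(V, X) = 25 (O(V, X) = -5*(-5) = 25)
f(j) = j
v(I) = 25
(20*6)*(-3*v(-4)*(-4)) = (20*6)*(-3*25*(-4)) = 120*(-75*(-4)) = 120*300 = 36000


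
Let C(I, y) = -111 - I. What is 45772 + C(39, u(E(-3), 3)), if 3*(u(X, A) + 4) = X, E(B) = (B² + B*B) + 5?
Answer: 45622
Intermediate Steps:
E(B) = 5 + 2*B² (E(B) = (B² + B²) + 5 = 2*B² + 5 = 5 + 2*B²)
u(X, A) = -4 + X/3
45772 + C(39, u(E(-3), 3)) = 45772 + (-111 - 1*39) = 45772 + (-111 - 39) = 45772 - 150 = 45622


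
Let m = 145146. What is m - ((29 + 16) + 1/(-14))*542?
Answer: 845563/7 ≈ 1.2079e+5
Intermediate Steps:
m - ((29 + 16) + 1/(-14))*542 = 145146 - ((29 + 16) + 1/(-14))*542 = 145146 - (45 - 1/14)*542 = 145146 - 629*542/14 = 145146 - 1*170459/7 = 145146 - 170459/7 = 845563/7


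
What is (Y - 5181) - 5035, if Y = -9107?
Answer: -19323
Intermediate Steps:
(Y - 5181) - 5035 = (-9107 - 5181) - 5035 = -14288 - 5035 = -19323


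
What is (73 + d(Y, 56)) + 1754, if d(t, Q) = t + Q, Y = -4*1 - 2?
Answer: 1877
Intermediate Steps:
Y = -6 (Y = -4 - 2 = -6)
d(t, Q) = Q + t
(73 + d(Y, 56)) + 1754 = (73 + (56 - 6)) + 1754 = (73 + 50) + 1754 = 123 + 1754 = 1877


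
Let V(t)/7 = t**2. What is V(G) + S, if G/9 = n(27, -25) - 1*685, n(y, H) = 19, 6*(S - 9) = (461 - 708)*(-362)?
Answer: 754533490/3 ≈ 2.5151e+8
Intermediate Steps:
S = 44734/3 (S = 9 + ((461 - 708)*(-362))/6 = 9 + (-247*(-362))/6 = 9 + (1/6)*89414 = 9 + 44707/3 = 44734/3 ≈ 14911.)
G = -5994 (G = 9*(19 - 1*685) = 9*(19 - 685) = 9*(-666) = -5994)
V(t) = 7*t**2
V(G) + S = 7*(-5994)**2 + 44734/3 = 7*35928036 + 44734/3 = 251496252 + 44734/3 = 754533490/3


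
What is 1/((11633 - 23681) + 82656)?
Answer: 1/70608 ≈ 1.4163e-5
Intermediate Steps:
1/((11633 - 23681) + 82656) = 1/(-12048 + 82656) = 1/70608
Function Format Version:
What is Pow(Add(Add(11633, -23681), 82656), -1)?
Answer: Rational(1, 70608) ≈ 1.4163e-5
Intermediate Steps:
Pow(Add(Add(11633, -23681), 82656), -1) = Pow(Add(-12048, 82656), -1) = Pow(70608, -1) = Rational(1, 70608)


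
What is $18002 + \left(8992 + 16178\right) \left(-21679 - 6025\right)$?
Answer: $-697291678$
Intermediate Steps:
$18002 + \left(8992 + 16178\right) \left(-21679 - 6025\right) = 18002 + 25170 \left(-27704\right) = 18002 - 697309680 = -697291678$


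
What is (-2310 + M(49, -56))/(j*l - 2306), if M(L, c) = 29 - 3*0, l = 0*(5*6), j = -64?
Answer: 2281/2306 ≈ 0.98916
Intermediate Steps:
l = 0 (l = 0*30 = 0)
M(L, c) = 29 (M(L, c) = 29 - 1*0 = 29 + 0 = 29)
(-2310 + M(49, -56))/(j*l - 2306) = (-2310 + 29)/(-64*0 - 2306) = -2281/(0 - 2306) = -2281/(-2306) = -2281*(-1/2306) = 2281/2306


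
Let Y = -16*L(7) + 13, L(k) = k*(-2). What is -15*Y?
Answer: -3555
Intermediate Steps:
L(k) = -2*k
Y = 237 (Y = -(-32)*7 + 13 = -16*(-14) + 13 = 224 + 13 = 237)
-15*Y = -15*237 = -3555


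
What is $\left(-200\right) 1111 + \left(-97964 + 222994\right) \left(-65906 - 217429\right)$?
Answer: $-35425597250$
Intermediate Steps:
$\left(-200\right) 1111 + \left(-97964 + 222994\right) \left(-65906 - 217429\right) = -222200 + 125030 \left(-283335\right) = -222200 - 35425375050 = -35425597250$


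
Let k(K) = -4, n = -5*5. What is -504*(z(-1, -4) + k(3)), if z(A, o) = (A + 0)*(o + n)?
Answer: -12600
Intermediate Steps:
n = -25
z(A, o) = A*(-25 + o) (z(A, o) = (A + 0)*(o - 25) = A*(-25 + o))
-504*(z(-1, -4) + k(3)) = -504*(-(-25 - 4) - 4) = -504*(-1*(-29) - 4) = -504*(29 - 4) = -504*25 = -12600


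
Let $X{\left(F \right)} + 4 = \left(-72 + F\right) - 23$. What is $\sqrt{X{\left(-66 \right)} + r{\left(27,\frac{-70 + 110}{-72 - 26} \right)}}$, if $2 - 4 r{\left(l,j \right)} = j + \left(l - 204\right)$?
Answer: $\frac{i \sqrt{23549}}{14} \approx 10.961 i$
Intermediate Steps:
$X{\left(F \right)} = -99 + F$ ($X{\left(F \right)} = -4 + \left(\left(-72 + F\right) - 23\right) = -4 + \left(-95 + F\right) = -99 + F$)
$r{\left(l,j \right)} = \frac{103}{2} - \frac{j}{4} - \frac{l}{4}$ ($r{\left(l,j \right)} = \frac{1}{2} - \frac{j + \left(l - 204\right)}{4} = \frac{1}{2} - \frac{j + \left(-204 + l\right)}{4} = \frac{1}{2} - \frac{-204 + j + l}{4} = \frac{1}{2} - \left(-51 + \frac{j}{4} + \frac{l}{4}\right) = \frac{103}{2} - \frac{j}{4} - \frac{l}{4}$)
$\sqrt{X{\left(-66 \right)} + r{\left(27,\frac{-70 + 110}{-72 - 26} \right)}} = \sqrt{\left(-99 - 66\right) - \left(- \frac{179}{4} + \frac{-70 + 110}{4 \left(-72 - 26\right)}\right)} = \sqrt{-165 - \left(- \frac{179}{4} + \frac{1}{4} \cdot 40 \frac{1}{-98}\right)} = \sqrt{-165 - \left(- \frac{179}{4} + \frac{1}{4} \cdot 40 \left(- \frac{1}{98}\right)\right)} = \sqrt{-165 - - \frac{8791}{196}} = \sqrt{-165 + \left(\frac{103}{2} + \frac{5}{49} - \frac{27}{4}\right)} = \sqrt{-165 + \frac{8791}{196}} = \sqrt{- \frac{23549}{196}} = \frac{i \sqrt{23549}}{14}$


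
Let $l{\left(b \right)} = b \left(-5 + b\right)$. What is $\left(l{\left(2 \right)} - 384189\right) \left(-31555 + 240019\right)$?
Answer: $-80090826480$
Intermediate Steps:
$\left(l{\left(2 \right)} - 384189\right) \left(-31555 + 240019\right) = \left(2 \left(-5 + 2\right) - 384189\right) \left(-31555 + 240019\right) = \left(2 \left(-3\right) - 384189\right) 208464 = \left(-6 - 384189\right) 208464 = \left(-384195\right) 208464 = -80090826480$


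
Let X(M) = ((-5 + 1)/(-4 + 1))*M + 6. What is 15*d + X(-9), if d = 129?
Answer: 1929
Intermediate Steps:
X(M) = 6 + 4*M/3 (X(M) = (-4/(-3))*M + 6 = (-4*(-⅓))*M + 6 = 4*M/3 + 6 = 6 + 4*M/3)
15*d + X(-9) = 15*129 + (6 + (4/3)*(-9)) = 1935 + (6 - 12) = 1935 - 6 = 1929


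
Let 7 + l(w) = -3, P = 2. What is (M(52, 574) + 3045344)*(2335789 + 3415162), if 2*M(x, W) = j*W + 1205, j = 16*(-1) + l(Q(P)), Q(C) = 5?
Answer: 34948350947519/2 ≈ 1.7474e+13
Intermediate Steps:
l(w) = -10 (l(w) = -7 - 3 = -10)
j = -26 (j = 16*(-1) - 10 = -16 - 10 = -26)
M(x, W) = 1205/2 - 13*W (M(x, W) = (-26*W + 1205)/2 = (1205 - 26*W)/2 = 1205/2 - 13*W)
(M(52, 574) + 3045344)*(2335789 + 3415162) = ((1205/2 - 13*574) + 3045344)*(2335789 + 3415162) = ((1205/2 - 7462) + 3045344)*5750951 = (-13719/2 + 3045344)*5750951 = (6076969/2)*5750951 = 34948350947519/2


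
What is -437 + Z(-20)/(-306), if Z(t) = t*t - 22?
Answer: -7450/17 ≈ -438.24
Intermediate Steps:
Z(t) = -22 + t² (Z(t) = t² - 22 = -22 + t²)
-437 + Z(-20)/(-306) = -437 + (-22 + (-20)²)/(-306) = -437 + (-22 + 400)*(-1/306) = -437 + 378*(-1/306) = -437 - 21/17 = -7450/17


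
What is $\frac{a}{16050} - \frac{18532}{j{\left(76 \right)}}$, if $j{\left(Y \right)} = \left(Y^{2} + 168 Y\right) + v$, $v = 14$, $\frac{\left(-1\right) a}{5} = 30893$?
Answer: $- \frac{105466669}{9928530} \approx -10.623$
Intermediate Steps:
$a = -154465$ ($a = \left(-5\right) 30893 = -154465$)
$j{\left(Y \right)} = 14 + Y^{2} + 168 Y$ ($j{\left(Y \right)} = \left(Y^{2} + 168 Y\right) + 14 = 14 + Y^{2} + 168 Y$)
$\frac{a}{16050} - \frac{18532}{j{\left(76 \right)}} = - \frac{154465}{16050} - \frac{18532}{14 + 76^{2} + 168 \cdot 76} = \left(-154465\right) \frac{1}{16050} - \frac{18532}{14 + 5776 + 12768} = - \frac{30893}{3210} - \frac{18532}{18558} = - \frac{30893}{3210} - \frac{9266}{9279} = - \frac{105466669}{9928530}$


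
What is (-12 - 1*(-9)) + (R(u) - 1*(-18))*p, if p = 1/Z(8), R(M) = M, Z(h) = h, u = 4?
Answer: -¼ ≈ -0.25000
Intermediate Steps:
p = ⅛ (p = 1/8 = ⅛ ≈ 0.12500)
(-12 - 1*(-9)) + (R(u) - 1*(-18))*p = (-12 - 1*(-9)) + (4 - 1*(-18))*(⅛) = (-12 + 9) + (4 + 18)*(⅛) = -3 + 22*(⅛) = -3 + 11/4 = -¼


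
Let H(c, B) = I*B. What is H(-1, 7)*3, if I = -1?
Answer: -21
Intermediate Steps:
H(c, B) = -B
H(-1, 7)*3 = -1*7*3 = -7*3 = -21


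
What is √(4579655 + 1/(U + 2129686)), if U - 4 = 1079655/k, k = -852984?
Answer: √1679207208345166356393485464055/605530138435 ≈ 2140.0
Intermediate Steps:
U = 777427/284328 (U = 4 + 1079655/(-852984) = 4 + 1079655*(-1/852984) = 4 - 359885/284328 = 777427/284328 ≈ 2.7343)
√(4579655 + 1/(U + 2129686)) = √(4579655 + 1/(777427/284328 + 2129686)) = √(4579655 + 1/(605530138435/284328)) = √(4579655 + 284328/605530138435) = √(2773119126134824253/605530138435) = √1679207208345166356393485464055/605530138435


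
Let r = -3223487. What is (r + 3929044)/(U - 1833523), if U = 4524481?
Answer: 705557/2690958 ≈ 0.26220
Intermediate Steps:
(r + 3929044)/(U - 1833523) = (-3223487 + 3929044)/(4524481 - 1833523) = 705557/2690958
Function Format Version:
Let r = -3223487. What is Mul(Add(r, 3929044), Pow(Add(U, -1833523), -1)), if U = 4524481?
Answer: Rational(705557, 2690958) ≈ 0.26220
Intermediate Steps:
Mul(Add(r, 3929044), Pow(Add(U, -1833523), -1)) = Mul(Add(-3223487, 3929044), Pow(Add(4524481, -1833523), -1)) = Mul(705557, Pow(2690958, -1)) = Mul(705557, Rational(1, 2690958)) = Rational(705557, 2690958)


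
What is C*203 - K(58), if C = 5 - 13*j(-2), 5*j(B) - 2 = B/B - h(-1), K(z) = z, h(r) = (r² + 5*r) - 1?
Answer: -16327/5 ≈ -3265.4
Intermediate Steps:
h(r) = -1 + r² + 5*r
j(B) = 8/5 (j(B) = ⅖ + (B/B - (-1 + (-1)² + 5*(-1)))/5 = ⅖ + (1 - (-1 + 1 - 5))/5 = ⅖ + (1 - 1*(-5))/5 = ⅖ + (1 + 5)/5 = ⅖ + (⅕)*6 = ⅖ + 6/5 = 8/5)
C = -79/5 (C = 5 - 13*8/5 = 5 - 104/5 = -79/5 ≈ -15.800)
C*203 - K(58) = -79/5*203 - 1*58 = -16037/5 - 58 = -16327/5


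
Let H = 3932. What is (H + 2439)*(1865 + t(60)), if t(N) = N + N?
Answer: 12646435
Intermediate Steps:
t(N) = 2*N
(H + 2439)*(1865 + t(60)) = (3932 + 2439)*(1865 + 2*60) = 6371*(1865 + 120) = 6371*1985 = 12646435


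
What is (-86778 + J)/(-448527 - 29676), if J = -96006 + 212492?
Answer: -29708/478203 ≈ -0.062124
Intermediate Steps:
J = 116486
(-86778 + J)/(-448527 - 29676) = (-86778 + 116486)/(-448527 - 29676) = 29708/(-478203) = 29708*(-1/478203) = -29708/478203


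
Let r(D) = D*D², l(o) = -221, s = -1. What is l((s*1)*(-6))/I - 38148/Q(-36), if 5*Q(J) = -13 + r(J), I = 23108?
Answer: 4397306071/1078427252 ≈ 4.0775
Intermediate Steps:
r(D) = D³
Q(J) = -13/5 + J³/5 (Q(J) = (-13 + J³)/5 = -13/5 + J³/5)
l((s*1)*(-6))/I - 38148/Q(-36) = -221/23108 - 38148/(-13/5 + (⅕)*(-36)³) = -221*1/23108 - 38148/(-13/5 + (⅕)*(-46656)) = -221/23108 - 38148/(-13/5 - 46656/5) = -221/23108 - 38148/(-46669/5) = -221/23108 - 38148*(-5/46669) = -221/23108 + 190740/46669 = 4397306071/1078427252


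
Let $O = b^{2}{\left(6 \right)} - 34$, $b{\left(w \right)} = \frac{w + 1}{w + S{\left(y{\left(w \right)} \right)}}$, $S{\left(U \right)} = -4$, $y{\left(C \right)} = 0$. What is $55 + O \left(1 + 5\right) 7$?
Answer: $- \frac{1717}{2} \approx -858.5$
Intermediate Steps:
$b{\left(w \right)} = \frac{1 + w}{-4 + w}$ ($b{\left(w \right)} = \frac{w + 1}{w - 4} = \frac{1 + w}{-4 + w}$)
$O = - \frac{87}{4}$ ($O = \left(\frac{1 + 6}{-4 + 6}\right)^{2} - 34 = \left(\frac{1}{2} \cdot 7\right)^{2} - 34 = \left(\frac{7}{2}\right)^{2} - 34 = \frac{49}{4} - 34 = - \frac{87}{4} \approx -21.75$)
$55 + O \left(1 + 5\right) 7 = 55 - \frac{87 \left(1 + 5\right) 7}{4} = 55 - \frac{87 \cdot 6 \cdot 7}{4} = 55 - \frac{1827}{2} = - \frac{1717}{2}$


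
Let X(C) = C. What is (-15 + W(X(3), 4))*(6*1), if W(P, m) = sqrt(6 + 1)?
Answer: -90 + 6*sqrt(7) ≈ -74.125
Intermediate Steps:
W(P, m) = sqrt(7)
(-15 + W(X(3), 4))*(6*1) = (-15 + sqrt(7))*(6*1) = (-15 + sqrt(7))*6 = -90 + 6*sqrt(7)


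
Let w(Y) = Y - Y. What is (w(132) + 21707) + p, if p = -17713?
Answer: 3994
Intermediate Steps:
w(Y) = 0
(w(132) + 21707) + p = (0 + 21707) - 17713 = 21707 - 17713 = 3994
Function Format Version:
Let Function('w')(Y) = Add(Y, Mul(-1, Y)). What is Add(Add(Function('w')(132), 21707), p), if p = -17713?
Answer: 3994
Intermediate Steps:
Function('w')(Y) = 0
Add(Add(Function('w')(132), 21707), p) = Add(Add(0, 21707), -17713) = Add(21707, -17713) = 3994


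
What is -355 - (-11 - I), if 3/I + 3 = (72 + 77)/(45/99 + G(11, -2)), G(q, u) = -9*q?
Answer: -1685756/4891 ≈ -344.67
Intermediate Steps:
I = -3252/4891 (I = 3/(-3 + (72 + 77)/(45/99 - 9*11)) = 3/(-3 + 149/(45*(1/99) - 99)) = 3/(-3 + 149/(5/11 - 99)) = 3/(-3 + 149/(-1084/11)) = 3/(-3 + 149*(-11/1084)) = 3/(-3 - 1639/1084) = 3/(-4891/1084) = 3*(-1084/4891) = -3252/4891 ≈ -0.66490)
-355 - (-11 - I) = -355 - (-11 - 1*(-3252/4891)) = -355 - (-11 + 3252/4891) = -355 - 1*(-50549/4891) = -355 + 50549/4891 = -1685756/4891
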